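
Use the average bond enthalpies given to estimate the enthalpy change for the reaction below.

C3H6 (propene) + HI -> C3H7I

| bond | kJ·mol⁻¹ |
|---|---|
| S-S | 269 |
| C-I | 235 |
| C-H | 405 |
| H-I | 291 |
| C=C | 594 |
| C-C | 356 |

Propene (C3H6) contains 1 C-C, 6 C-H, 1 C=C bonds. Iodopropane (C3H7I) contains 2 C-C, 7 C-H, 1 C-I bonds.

Bonds broken (reactants):
  C-C: 1 × 356 = 356
  C-H: 6 × 405 = 2430
  C=C: 1 × 594 = 594
  H-I: 1 × 291 = 291
  Σ(broken) = 3671 kJ
Bonds formed (products):
  C-C: 2 × 356 = 712
  C-H: 7 × 405 = 2835
  C-I: 1 × 235 = 235
  Σ(formed) = 3782 kJ
ΔH = Σ(broken) − Σ(formed) = 3671 − 3782 = −111 kJ

ΔH ≈ −111 kJ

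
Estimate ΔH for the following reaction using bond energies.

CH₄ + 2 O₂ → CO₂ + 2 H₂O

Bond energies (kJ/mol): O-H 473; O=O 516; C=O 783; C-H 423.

Bonds broken (reactants):
  C-H: 4 × 423 = 1692
  O=O: 2 × 516 = 1032
  Σ(broken) = 2724 kJ
Bonds formed (products):
  C=O: 2 × 783 = 1566
  O-H: 4 × 473 = 1892
  Σ(formed) = 3458 kJ
ΔH = Σ(broken) − Σ(formed) = 2724 − 3458 = −734 kJ

ΔH ≈ −734 kJ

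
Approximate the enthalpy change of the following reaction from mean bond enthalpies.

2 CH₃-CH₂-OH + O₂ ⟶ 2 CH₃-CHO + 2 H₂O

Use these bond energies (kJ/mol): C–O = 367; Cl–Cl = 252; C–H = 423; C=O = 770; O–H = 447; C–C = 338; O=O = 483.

Bonds broken (reactants):
  C–C: 2 × 338 = 676
  C–H: 10 × 423 = 4230
  C–O: 2 × 367 = 734
  O–H: 2 × 447 = 894
  O=O: 1 × 483 = 483
  Σ(broken) = 7017 kJ
Bonds formed (products):
  C–C: 2 × 338 = 676
  C–H: 8 × 423 = 3384
  C=O: 2 × 770 = 1540
  O–H: 4 × 447 = 1788
  Σ(formed) = 7388 kJ
ΔH = Σ(broken) − Σ(formed) = 7017 − 7388 = −371 kJ

ΔH ≈ −371 kJ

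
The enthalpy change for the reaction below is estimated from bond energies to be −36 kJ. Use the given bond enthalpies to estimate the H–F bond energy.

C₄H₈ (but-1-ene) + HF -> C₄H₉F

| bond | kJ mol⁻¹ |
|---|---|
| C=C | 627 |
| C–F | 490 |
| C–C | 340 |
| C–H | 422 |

Let D be the H–F bond energy.
Σ(broken) = 2×340 + 8×422 + 1×627 + 1×D = 4683 + D
Σ(formed) = 3×340 + 1×490 + 9×422 = 5308
ΔH = Σ(broken) − Σ(formed) = (4683 + D) − (5308) = −625 + D
Setting this equal to −36 kJ gives D = 589 kJ/mol.

D(H–F) ≈ 589 kJ/mol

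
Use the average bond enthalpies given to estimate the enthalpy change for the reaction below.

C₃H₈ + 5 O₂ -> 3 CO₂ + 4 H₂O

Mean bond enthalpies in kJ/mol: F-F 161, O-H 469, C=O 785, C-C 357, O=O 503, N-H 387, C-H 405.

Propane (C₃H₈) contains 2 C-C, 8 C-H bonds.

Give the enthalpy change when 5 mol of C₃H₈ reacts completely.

Bonds broken (reactants):
  C-C: 2 × 357 = 714
  C-H: 8 × 405 = 3240
  O=O: 5 × 503 = 2515
  Σ(broken) = 6469 kJ
Bonds formed (products):
  C=O: 6 × 785 = 4710
  O-H: 8 × 469 = 3752
  Σ(formed) = 8462 kJ
ΔH = Σ(broken) − Σ(formed) = 6469 − 8462 = −1993 kJ
For 5× the reaction as written: 5 × (−1993) = −9965 kJ

ΔH = −9965 kJ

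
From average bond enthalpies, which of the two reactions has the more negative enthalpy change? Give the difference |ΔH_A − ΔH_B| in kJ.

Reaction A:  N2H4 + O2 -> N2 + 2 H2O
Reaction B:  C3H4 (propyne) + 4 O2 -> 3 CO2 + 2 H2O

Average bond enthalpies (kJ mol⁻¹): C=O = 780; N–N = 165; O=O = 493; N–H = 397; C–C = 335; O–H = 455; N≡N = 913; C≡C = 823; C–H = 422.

Reaction A:
  Bonds broken (reactants):
    N–H: 4 × 397 = 1588
    N–N: 1 × 165 = 165
    O=O: 1 × 493 = 493
    Σ(broken) = 2246 kJ
  Bonds formed (products):
    N≡N: 1 × 913 = 913
    O–H: 4 × 455 = 1820
    Σ(formed) = 2733 kJ
  ΔH_A = 2246 − 2733 = −487 kJ
Reaction B:
  Bonds broken (reactants):
    C≡C: 1 × 823 = 823
    C–C: 1 × 335 = 335
    C–H: 4 × 422 = 1688
    O=O: 4 × 493 = 1972
    Σ(broken) = 4818 kJ
  Bonds formed (products):
    C=O: 6 × 780 = 4680
    O–H: 4 × 455 = 1820
    Σ(formed) = 6500 kJ
  ΔH_B = 4818 − 6500 = −1682 kJ
ΔH_A − ΔH_B = +1195 kJ, so reaction B has the more negative ΔH; |ΔH_A − ΔH_B| = 1195 kJ.

Reaction B, by 1195 kJ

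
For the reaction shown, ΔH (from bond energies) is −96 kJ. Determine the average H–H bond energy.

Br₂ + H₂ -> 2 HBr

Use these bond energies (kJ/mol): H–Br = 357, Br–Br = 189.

D(H–H) ≈ 429 kJ/mol

Let D be the H–H bond energy.
Σ(broken) = 1×189 + 1×D = 189 + D
Σ(formed) = 2×357 = 714
ΔH = Σ(broken) − Σ(formed) = (189 + D) − (714) = −525 + D
Setting this equal to −96 kJ gives D = 429 kJ/mol.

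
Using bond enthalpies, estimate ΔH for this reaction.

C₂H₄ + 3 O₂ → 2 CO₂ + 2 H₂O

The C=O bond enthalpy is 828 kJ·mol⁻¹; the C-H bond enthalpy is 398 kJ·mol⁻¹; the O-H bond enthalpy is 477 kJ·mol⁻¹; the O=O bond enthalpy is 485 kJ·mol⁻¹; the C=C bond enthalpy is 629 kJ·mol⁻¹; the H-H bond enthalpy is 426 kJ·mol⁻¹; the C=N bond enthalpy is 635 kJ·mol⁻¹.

ΔH ≈ −1544 kJ

Bonds broken (reactants):
  C-H: 4 × 398 = 1592
  C=C: 1 × 629 = 629
  O=O: 3 × 485 = 1455
  Σ(broken) = 3676 kJ
Bonds formed (products):
  C=O: 4 × 828 = 3312
  O-H: 4 × 477 = 1908
  Σ(formed) = 5220 kJ
ΔH = Σ(broken) − Σ(formed) = 3676 − 5220 = −1544 kJ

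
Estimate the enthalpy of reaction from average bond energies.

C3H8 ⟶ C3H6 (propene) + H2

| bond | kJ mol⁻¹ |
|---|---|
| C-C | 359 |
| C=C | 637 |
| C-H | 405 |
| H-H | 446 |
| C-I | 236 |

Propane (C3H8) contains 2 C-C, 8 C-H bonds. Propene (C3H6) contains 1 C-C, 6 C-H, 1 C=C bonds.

Bonds broken (reactants):
  C-C: 2 × 359 = 718
  C-H: 8 × 405 = 3240
  Σ(broken) = 3958 kJ
Bonds formed (products):
  C-C: 1 × 359 = 359
  C-H: 6 × 405 = 2430
  C=C: 1 × 637 = 637
  H-H: 1 × 446 = 446
  Σ(formed) = 3872 kJ
ΔH = Σ(broken) − Σ(formed) = 3958 − 3872 = +86 kJ

ΔH ≈ +86 kJ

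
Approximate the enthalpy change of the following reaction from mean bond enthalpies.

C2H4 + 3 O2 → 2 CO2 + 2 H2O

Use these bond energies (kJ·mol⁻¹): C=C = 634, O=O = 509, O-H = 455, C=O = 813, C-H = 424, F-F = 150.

ΔH ≈ −1215 kJ

Bonds broken (reactants):
  C-H: 4 × 424 = 1696
  C=C: 1 × 634 = 634
  O=O: 3 × 509 = 1527
  Σ(broken) = 3857 kJ
Bonds formed (products):
  C=O: 4 × 813 = 3252
  O-H: 4 × 455 = 1820
  Σ(formed) = 5072 kJ
ΔH = Σ(broken) − Σ(formed) = 3857 − 5072 = −1215 kJ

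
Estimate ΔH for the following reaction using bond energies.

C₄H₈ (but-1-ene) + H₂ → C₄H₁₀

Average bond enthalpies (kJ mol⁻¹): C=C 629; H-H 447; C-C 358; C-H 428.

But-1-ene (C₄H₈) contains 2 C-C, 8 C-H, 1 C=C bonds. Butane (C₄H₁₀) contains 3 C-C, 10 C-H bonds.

Bonds broken (reactants):
  C-C: 2 × 358 = 716
  C-H: 8 × 428 = 3424
  C=C: 1 × 629 = 629
  H-H: 1 × 447 = 447
  Σ(broken) = 5216 kJ
Bonds formed (products):
  C-C: 3 × 358 = 1074
  C-H: 10 × 428 = 4280
  Σ(formed) = 5354 kJ
ΔH = Σ(broken) − Σ(formed) = 5216 − 5354 = −138 kJ

ΔH ≈ −138 kJ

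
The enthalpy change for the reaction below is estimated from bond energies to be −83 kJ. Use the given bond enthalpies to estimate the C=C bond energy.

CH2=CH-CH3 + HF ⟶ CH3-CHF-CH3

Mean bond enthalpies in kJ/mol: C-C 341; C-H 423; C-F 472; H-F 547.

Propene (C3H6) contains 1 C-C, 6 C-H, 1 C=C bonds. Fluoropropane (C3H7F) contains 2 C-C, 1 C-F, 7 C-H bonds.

Let D be the C=C bond energy.
Σ(broken) = 1×341 + 6×423 + 1×D + 1×547 = 3426 + D
Σ(formed) = 2×341 + 1×472 + 7×423 = 4115
ΔH = Σ(broken) − Σ(formed) = (3426 + D) − (4115) = −689 + D
Setting this equal to −83 kJ gives D = 606 kJ/mol.

D(C=C) ≈ 606 kJ/mol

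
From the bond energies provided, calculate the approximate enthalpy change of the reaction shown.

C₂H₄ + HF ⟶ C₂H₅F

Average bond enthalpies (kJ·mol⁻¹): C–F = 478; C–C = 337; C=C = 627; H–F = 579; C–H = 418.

ΔH ≈ −27 kJ

Bonds broken (reactants):
  C–H: 4 × 418 = 1672
  C=C: 1 × 627 = 627
  H–F: 1 × 579 = 579
  Σ(broken) = 2878 kJ
Bonds formed (products):
  C–C: 1 × 337 = 337
  C–F: 1 × 478 = 478
  C–H: 5 × 418 = 2090
  Σ(formed) = 2905 kJ
ΔH = Σ(broken) − Σ(formed) = 2878 − 2905 = −27 kJ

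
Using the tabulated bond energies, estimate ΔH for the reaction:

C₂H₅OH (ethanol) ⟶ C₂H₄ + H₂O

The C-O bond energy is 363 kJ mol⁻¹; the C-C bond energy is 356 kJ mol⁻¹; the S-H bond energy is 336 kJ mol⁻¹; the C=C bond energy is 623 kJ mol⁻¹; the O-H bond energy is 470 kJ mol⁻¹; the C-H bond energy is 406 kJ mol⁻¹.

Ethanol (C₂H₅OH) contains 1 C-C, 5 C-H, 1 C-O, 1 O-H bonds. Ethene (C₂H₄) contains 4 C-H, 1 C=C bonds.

Bonds broken (reactants):
  C-C: 1 × 356 = 356
  C-H: 5 × 406 = 2030
  C-O: 1 × 363 = 363
  O-H: 1 × 470 = 470
  Σ(broken) = 3219 kJ
Bonds formed (products):
  C-H: 4 × 406 = 1624
  C=C: 1 × 623 = 623
  O-H: 2 × 470 = 940
  Σ(formed) = 3187 kJ
ΔH = Σ(broken) − Σ(formed) = 3219 − 3187 = +32 kJ

ΔH ≈ +32 kJ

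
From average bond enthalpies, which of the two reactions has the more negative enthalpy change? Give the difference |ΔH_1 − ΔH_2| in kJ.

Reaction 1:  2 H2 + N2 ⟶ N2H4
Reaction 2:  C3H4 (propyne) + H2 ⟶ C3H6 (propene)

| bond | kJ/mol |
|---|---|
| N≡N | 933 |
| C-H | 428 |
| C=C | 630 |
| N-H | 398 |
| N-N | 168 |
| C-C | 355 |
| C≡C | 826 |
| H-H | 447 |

Reaction 1:
  Bonds broken (reactants):
    H-H: 2 × 447 = 894
    N≡N: 1 × 933 = 933
    Σ(broken) = 1827 kJ
  Bonds formed (products):
    N-H: 4 × 398 = 1592
    N-N: 1 × 168 = 168
    Σ(formed) = 1760 kJ
  ΔH_1 = 1827 − 1760 = +67 kJ
Reaction 2:
  Bonds broken (reactants):
    C≡C: 1 × 826 = 826
    C-C: 1 × 355 = 355
    C-H: 4 × 428 = 1712
    H-H: 1 × 447 = 447
    Σ(broken) = 3340 kJ
  Bonds formed (products):
    C-C: 1 × 355 = 355
    C-H: 6 × 428 = 2568
    C=C: 1 × 630 = 630
    Σ(formed) = 3553 kJ
  ΔH_2 = 3340 − 3553 = −213 kJ
ΔH_1 − ΔH_2 = +280 kJ, so reaction 2 has the more negative ΔH; |ΔH_1 − ΔH_2| = 280 kJ.

Reaction 2, by 280 kJ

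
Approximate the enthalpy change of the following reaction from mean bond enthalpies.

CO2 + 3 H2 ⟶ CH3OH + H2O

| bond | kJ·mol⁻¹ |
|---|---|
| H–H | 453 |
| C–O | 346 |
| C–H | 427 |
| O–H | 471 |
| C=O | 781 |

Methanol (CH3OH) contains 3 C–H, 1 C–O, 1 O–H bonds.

ΔH ≈ −119 kJ

Bonds broken (reactants):
  C=O: 2 × 781 = 1562
  H–H: 3 × 453 = 1359
  Σ(broken) = 2921 kJ
Bonds formed (products):
  C–H: 3 × 427 = 1281
  C–O: 1 × 346 = 346
  O–H: 3 × 471 = 1413
  Σ(formed) = 3040 kJ
ΔH = Σ(broken) − Σ(formed) = 2921 − 3040 = −119 kJ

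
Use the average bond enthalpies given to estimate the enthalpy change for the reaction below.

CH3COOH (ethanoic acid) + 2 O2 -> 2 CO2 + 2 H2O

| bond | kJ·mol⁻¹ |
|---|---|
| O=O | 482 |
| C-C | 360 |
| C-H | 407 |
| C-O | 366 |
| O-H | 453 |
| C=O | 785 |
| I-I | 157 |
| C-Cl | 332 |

Bonds broken (reactants):
  C-C: 1 × 360 = 360
  C-H: 3 × 407 = 1221
  C-O: 1 × 366 = 366
  C=O: 1 × 785 = 785
  O-H: 1 × 453 = 453
  O=O: 2 × 482 = 964
  Σ(broken) = 4149 kJ
Bonds formed (products):
  C=O: 4 × 785 = 3140
  O-H: 4 × 453 = 1812
  Σ(formed) = 4952 kJ
ΔH = Σ(broken) − Σ(formed) = 4149 − 4952 = −803 kJ

ΔH ≈ −803 kJ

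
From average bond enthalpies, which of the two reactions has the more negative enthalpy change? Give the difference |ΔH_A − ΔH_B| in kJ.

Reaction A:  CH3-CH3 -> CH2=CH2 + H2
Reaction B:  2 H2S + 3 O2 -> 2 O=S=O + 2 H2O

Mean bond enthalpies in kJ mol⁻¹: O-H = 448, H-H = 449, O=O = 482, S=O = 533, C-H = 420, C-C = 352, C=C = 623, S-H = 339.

Reaction B, by 1242 kJ

Reaction A:
  Bonds broken (reactants):
    C-C: 1 × 352 = 352
    C-H: 6 × 420 = 2520
    Σ(broken) = 2872 kJ
  Bonds formed (products):
    C-H: 4 × 420 = 1680
    C=C: 1 × 623 = 623
    H-H: 1 × 449 = 449
    Σ(formed) = 2752 kJ
  ΔH_A = 2872 − 2752 = +120 kJ
Reaction B:
  Bonds broken (reactants):
    O=O: 3 × 482 = 1446
    S-H: 4 × 339 = 1356
    Σ(broken) = 2802 kJ
  Bonds formed (products):
    O-H: 4 × 448 = 1792
    S=O: 4 × 533 = 2132
    Σ(formed) = 3924 kJ
  ΔH_B = 2802 − 3924 = −1122 kJ
ΔH_A − ΔH_B = +1242 kJ, so reaction B has the more negative ΔH; |ΔH_A − ΔH_B| = 1242 kJ.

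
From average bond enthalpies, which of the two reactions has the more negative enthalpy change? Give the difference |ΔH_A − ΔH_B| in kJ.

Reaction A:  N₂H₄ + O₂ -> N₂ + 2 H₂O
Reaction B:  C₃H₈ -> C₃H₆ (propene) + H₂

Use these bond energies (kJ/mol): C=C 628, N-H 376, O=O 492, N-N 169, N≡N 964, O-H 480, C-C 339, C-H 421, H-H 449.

Reaction A, by 823 kJ

Reaction A:
  Bonds broken (reactants):
    N-H: 4 × 376 = 1504
    N-N: 1 × 169 = 169
    O=O: 1 × 492 = 492
    Σ(broken) = 2165 kJ
  Bonds formed (products):
    N≡N: 1 × 964 = 964
    O-H: 4 × 480 = 1920
    Σ(formed) = 2884 kJ
  ΔH_A = 2165 − 2884 = −719 kJ
Reaction B:
  Bonds broken (reactants):
    C-C: 2 × 339 = 678
    C-H: 8 × 421 = 3368
    Σ(broken) = 4046 kJ
  Bonds formed (products):
    C-C: 1 × 339 = 339
    C-H: 6 × 421 = 2526
    C=C: 1 × 628 = 628
    H-H: 1 × 449 = 449
    Σ(formed) = 3942 kJ
  ΔH_B = 4046 − 3942 = +104 kJ
ΔH_A − ΔH_B = −823 kJ, so reaction A has the more negative ΔH; |ΔH_A − ΔH_B| = 823 kJ.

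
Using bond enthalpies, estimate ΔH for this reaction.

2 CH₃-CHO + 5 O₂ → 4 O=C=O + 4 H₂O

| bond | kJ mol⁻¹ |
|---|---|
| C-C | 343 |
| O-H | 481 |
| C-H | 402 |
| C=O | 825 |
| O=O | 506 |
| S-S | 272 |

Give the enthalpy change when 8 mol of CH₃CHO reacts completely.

ΔH = −9464 kJ

Bonds broken (reactants):
  C-C: 2 × 343 = 686
  C-H: 8 × 402 = 3216
  C=O: 2 × 825 = 1650
  O=O: 5 × 506 = 2530
  Σ(broken) = 8082 kJ
Bonds formed (products):
  C=O: 8 × 825 = 6600
  O-H: 8 × 481 = 3848
  Σ(formed) = 10448 kJ
ΔH = Σ(broken) − Σ(formed) = 8082 − 10448 = −2366 kJ
For 4× the reaction as written: 4 × (−2366) = −9464 kJ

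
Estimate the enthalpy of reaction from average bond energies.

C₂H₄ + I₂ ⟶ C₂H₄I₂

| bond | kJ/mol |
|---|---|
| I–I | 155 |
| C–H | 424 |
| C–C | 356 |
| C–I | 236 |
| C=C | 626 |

Bonds broken (reactants):
  C–H: 4 × 424 = 1696
  C=C: 1 × 626 = 626
  I–I: 1 × 155 = 155
  Σ(broken) = 2477 kJ
Bonds formed (products):
  C–C: 1 × 356 = 356
  C–H: 4 × 424 = 1696
  C–I: 2 × 236 = 472
  Σ(formed) = 2524 kJ
ΔH = Σ(broken) − Σ(formed) = 2477 − 2524 = −47 kJ

ΔH ≈ −47 kJ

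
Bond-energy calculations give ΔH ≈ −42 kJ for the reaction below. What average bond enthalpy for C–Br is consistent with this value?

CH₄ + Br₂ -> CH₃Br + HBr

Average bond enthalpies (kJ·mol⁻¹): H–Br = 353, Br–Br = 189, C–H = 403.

Let D be the C–Br bond energy.
Σ(broken) = 1×189 + 4×403 = 1801
Σ(formed) = 1×D + 3×403 + 1×353 = 1562 + D
ΔH = Σ(broken) − Σ(formed) = (1801) − (1562 + D) = +239 − D
Setting this equal to −42 kJ gives D = 281 kJ/mol.

D(C–Br) ≈ 281 kJ/mol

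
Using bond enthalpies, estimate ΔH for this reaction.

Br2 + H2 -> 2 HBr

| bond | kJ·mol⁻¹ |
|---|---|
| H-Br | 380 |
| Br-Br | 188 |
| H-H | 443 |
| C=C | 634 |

ΔH ≈ −129 kJ

Bonds broken (reactants):
  Br-Br: 1 × 188 = 188
  H-H: 1 × 443 = 443
  Σ(broken) = 631 kJ
Bonds formed (products):
  H-Br: 2 × 380 = 760
  Σ(formed) = 760 kJ
ΔH = Σ(broken) − Σ(formed) = 631 − 760 = −129 kJ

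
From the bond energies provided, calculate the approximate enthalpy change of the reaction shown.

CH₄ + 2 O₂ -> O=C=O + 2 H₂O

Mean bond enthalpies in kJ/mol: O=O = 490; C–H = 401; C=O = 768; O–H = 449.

Bonds broken (reactants):
  C–H: 4 × 401 = 1604
  O=O: 2 × 490 = 980
  Σ(broken) = 2584 kJ
Bonds formed (products):
  C=O: 2 × 768 = 1536
  O–H: 4 × 449 = 1796
  Σ(formed) = 3332 kJ
ΔH = Σ(broken) − Σ(formed) = 2584 − 3332 = −748 kJ

ΔH ≈ −748 kJ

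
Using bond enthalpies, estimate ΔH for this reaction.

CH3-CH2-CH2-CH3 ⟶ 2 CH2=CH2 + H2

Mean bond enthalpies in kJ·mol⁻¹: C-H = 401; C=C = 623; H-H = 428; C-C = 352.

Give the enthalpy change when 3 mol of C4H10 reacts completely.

ΔH = +552 kJ

Bonds broken (reactants):
  C-C: 3 × 352 = 1056
  C-H: 10 × 401 = 4010
  Σ(broken) = 5066 kJ
Bonds formed (products):
  C-H: 8 × 401 = 3208
  C=C: 2 × 623 = 1246
  H-H: 1 × 428 = 428
  Σ(formed) = 4882 kJ
ΔH = Σ(broken) − Σ(formed) = 5066 − 4882 = +184 kJ
For 3× the reaction as written: 3 × (+184) = +552 kJ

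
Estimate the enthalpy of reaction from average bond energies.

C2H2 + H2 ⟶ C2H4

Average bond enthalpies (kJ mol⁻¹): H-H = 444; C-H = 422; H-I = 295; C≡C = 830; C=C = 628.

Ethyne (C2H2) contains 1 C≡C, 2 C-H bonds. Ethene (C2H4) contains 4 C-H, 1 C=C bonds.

Bonds broken (reactants):
  C≡C: 1 × 830 = 830
  C-H: 2 × 422 = 844
  H-H: 1 × 444 = 444
  Σ(broken) = 2118 kJ
Bonds formed (products):
  C-H: 4 × 422 = 1688
  C=C: 1 × 628 = 628
  Σ(formed) = 2316 kJ
ΔH = Σ(broken) − Σ(formed) = 2118 − 2316 = −198 kJ

ΔH ≈ −198 kJ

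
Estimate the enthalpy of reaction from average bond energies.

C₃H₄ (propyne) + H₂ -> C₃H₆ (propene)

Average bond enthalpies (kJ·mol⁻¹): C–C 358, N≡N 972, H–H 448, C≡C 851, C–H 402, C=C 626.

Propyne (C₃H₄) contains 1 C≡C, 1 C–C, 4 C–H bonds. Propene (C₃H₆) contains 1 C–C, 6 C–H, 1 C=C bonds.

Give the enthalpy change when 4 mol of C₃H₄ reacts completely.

Bonds broken (reactants):
  C≡C: 1 × 851 = 851
  C–C: 1 × 358 = 358
  C–H: 4 × 402 = 1608
  H–H: 1 × 448 = 448
  Σ(broken) = 3265 kJ
Bonds formed (products):
  C–C: 1 × 358 = 358
  C–H: 6 × 402 = 2412
  C=C: 1 × 626 = 626
  Σ(formed) = 3396 kJ
ΔH = Σ(broken) − Σ(formed) = 3265 − 3396 = −131 kJ
For 4× the reaction as written: 4 × (−131) = −524 kJ

ΔH = −524 kJ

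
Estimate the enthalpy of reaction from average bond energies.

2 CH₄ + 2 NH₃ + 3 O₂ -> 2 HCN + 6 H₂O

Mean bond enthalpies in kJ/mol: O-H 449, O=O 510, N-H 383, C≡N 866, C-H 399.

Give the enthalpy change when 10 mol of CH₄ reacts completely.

Bonds broken (reactants):
  C-H: 8 × 399 = 3192
  N-H: 6 × 383 = 2298
  O=O: 3 × 510 = 1530
  Σ(broken) = 7020 kJ
Bonds formed (products):
  C≡N: 2 × 866 = 1732
  C-H: 2 × 399 = 798
  O-H: 12 × 449 = 5388
  Σ(formed) = 7918 kJ
ΔH = Σ(broken) − Σ(formed) = 7020 − 7918 = −898 kJ
For 5× the reaction as written: 5 × (−898) = −4490 kJ

ΔH = −4490 kJ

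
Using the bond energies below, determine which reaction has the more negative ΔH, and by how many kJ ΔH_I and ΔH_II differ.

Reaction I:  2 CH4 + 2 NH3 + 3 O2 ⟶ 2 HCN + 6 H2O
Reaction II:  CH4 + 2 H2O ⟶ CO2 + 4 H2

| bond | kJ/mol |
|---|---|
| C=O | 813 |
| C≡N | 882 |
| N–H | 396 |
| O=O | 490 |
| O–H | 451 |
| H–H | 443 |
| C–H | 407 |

Reaction I:
  Bonds broken (reactants):
    C–H: 8 × 407 = 3256
    N–H: 6 × 396 = 2376
    O=O: 3 × 490 = 1470
    Σ(broken) = 7102 kJ
  Bonds formed (products):
    C≡N: 2 × 882 = 1764
    C–H: 2 × 407 = 814
    O–H: 12 × 451 = 5412
    Σ(formed) = 7990 kJ
  ΔH_I = 7102 − 7990 = −888 kJ
Reaction II:
  Bonds broken (reactants):
    C–H: 4 × 407 = 1628
    O–H: 4 × 451 = 1804
    Σ(broken) = 3432 kJ
  Bonds formed (products):
    C=O: 2 × 813 = 1626
    H–H: 4 × 443 = 1772
    Σ(formed) = 3398 kJ
  ΔH_II = 3432 − 3398 = +34 kJ
ΔH_I − ΔH_II = −922 kJ, so reaction I has the more negative ΔH; |ΔH_I − ΔH_II| = 922 kJ.

Reaction I, by 922 kJ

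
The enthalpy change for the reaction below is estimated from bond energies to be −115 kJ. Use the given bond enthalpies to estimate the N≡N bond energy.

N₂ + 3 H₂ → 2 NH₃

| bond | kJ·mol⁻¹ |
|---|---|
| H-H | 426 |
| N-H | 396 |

Let D be the N≡N bond energy.
Σ(broken) = 3×426 + 1×D = 1278 + D
Σ(formed) = 6×396 = 2376
ΔH = Σ(broken) − Σ(formed) = (1278 + D) − (2376) = −1098 + D
Setting this equal to −115 kJ gives D = 983 kJ/mol.

D(N≡N) ≈ 983 kJ/mol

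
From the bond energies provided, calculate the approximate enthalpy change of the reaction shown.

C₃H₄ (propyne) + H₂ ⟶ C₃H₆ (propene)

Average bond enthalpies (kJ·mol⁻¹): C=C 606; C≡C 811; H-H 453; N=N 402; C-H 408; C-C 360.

Bonds broken (reactants):
  C≡C: 1 × 811 = 811
  C-C: 1 × 360 = 360
  C-H: 4 × 408 = 1632
  H-H: 1 × 453 = 453
  Σ(broken) = 3256 kJ
Bonds formed (products):
  C-C: 1 × 360 = 360
  C-H: 6 × 408 = 2448
  C=C: 1 × 606 = 606
  Σ(formed) = 3414 kJ
ΔH = Σ(broken) − Σ(formed) = 3256 − 3414 = −158 kJ

ΔH ≈ −158 kJ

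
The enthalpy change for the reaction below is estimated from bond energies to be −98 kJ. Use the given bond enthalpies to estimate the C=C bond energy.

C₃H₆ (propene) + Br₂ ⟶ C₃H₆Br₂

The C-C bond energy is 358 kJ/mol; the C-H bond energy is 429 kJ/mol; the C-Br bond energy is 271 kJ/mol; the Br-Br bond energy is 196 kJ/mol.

D(C=C) ≈ 606 kJ/mol

Let D be the C=C bond energy.
Σ(broken) = 1×196 + 1×358 + 6×429 + 1×D = 3128 + D
Σ(formed) = 2×271 + 2×358 + 6×429 = 3832
ΔH = Σ(broken) − Σ(formed) = (3128 + D) − (3832) = −704 + D
Setting this equal to −98 kJ gives D = 606 kJ/mol.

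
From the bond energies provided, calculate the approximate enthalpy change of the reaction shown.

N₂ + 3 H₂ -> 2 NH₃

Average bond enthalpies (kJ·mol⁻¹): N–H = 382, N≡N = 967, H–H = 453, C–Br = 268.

Bonds broken (reactants):
  H–H: 3 × 453 = 1359
  N≡N: 1 × 967 = 967
  Σ(broken) = 2326 kJ
Bonds formed (products):
  N–H: 6 × 382 = 2292
  Σ(formed) = 2292 kJ
ΔH = Σ(broken) − Σ(formed) = 2326 − 2292 = +34 kJ

ΔH ≈ +34 kJ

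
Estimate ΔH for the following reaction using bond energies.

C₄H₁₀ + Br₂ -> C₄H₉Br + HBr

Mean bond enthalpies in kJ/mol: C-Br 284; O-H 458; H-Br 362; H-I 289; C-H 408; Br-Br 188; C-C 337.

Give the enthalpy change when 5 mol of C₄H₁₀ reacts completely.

Bonds broken (reactants):
  Br-Br: 1 × 188 = 188
  C-C: 3 × 337 = 1011
  C-H: 10 × 408 = 4080
  Σ(broken) = 5279 kJ
Bonds formed (products):
  C-Br: 1 × 284 = 284
  C-C: 3 × 337 = 1011
  C-H: 9 × 408 = 3672
  H-Br: 1 × 362 = 362
  Σ(formed) = 5329 kJ
ΔH = Σ(broken) − Σ(formed) = 5279 − 5329 = −50 kJ
For 5× the reaction as written: 5 × (−50) = −250 kJ

ΔH = −250 kJ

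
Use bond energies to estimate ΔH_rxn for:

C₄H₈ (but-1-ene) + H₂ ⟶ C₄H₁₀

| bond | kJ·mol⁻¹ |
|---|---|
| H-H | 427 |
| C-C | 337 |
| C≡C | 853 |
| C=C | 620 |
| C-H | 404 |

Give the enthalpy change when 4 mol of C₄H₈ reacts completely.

ΔH = −392 kJ

Bonds broken (reactants):
  C-C: 2 × 337 = 674
  C-H: 8 × 404 = 3232
  C=C: 1 × 620 = 620
  H-H: 1 × 427 = 427
  Σ(broken) = 4953 kJ
Bonds formed (products):
  C-C: 3 × 337 = 1011
  C-H: 10 × 404 = 4040
  Σ(formed) = 5051 kJ
ΔH = Σ(broken) − Σ(formed) = 4953 − 5051 = −98 kJ
For 4× the reaction as written: 4 × (−98) = −392 kJ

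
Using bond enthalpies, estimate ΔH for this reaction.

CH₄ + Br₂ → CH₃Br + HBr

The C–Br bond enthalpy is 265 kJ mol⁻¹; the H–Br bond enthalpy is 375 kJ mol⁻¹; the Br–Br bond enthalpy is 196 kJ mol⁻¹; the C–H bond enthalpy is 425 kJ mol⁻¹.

Bonds broken (reactants):
  Br–Br: 1 × 196 = 196
  C–H: 4 × 425 = 1700
  Σ(broken) = 1896 kJ
Bonds formed (products):
  C–Br: 1 × 265 = 265
  C–H: 3 × 425 = 1275
  H–Br: 1 × 375 = 375
  Σ(formed) = 1915 kJ
ΔH = Σ(broken) − Σ(formed) = 1896 − 1915 = −19 kJ

ΔH ≈ −19 kJ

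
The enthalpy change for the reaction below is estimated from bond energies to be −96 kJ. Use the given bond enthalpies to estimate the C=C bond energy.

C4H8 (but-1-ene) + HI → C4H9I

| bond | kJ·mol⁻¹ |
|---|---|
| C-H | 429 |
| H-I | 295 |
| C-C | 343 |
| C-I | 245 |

Let D be the C=C bond energy.
Σ(broken) = 2×343 + 8×429 + 1×D + 1×295 = 4413 + D
Σ(formed) = 3×343 + 9×429 + 1×245 = 5135
ΔH = Σ(broken) − Σ(formed) = (4413 + D) − (5135) = −722 + D
Setting this equal to −96 kJ gives D = 626 kJ/mol.

D(C=C) ≈ 626 kJ/mol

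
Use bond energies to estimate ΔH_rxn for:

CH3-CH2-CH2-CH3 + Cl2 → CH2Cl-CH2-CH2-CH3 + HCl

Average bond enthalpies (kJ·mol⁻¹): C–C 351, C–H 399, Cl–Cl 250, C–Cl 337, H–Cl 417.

ΔH ≈ −105 kJ

Bonds broken (reactants):
  C–C: 3 × 351 = 1053
  C–H: 10 × 399 = 3990
  Cl–Cl: 1 × 250 = 250
  Σ(broken) = 5293 kJ
Bonds formed (products):
  C–C: 3 × 351 = 1053
  C–Cl: 1 × 337 = 337
  C–H: 9 × 399 = 3591
  H–Cl: 1 × 417 = 417
  Σ(formed) = 5398 kJ
ΔH = Σ(broken) − Σ(formed) = 5293 − 5398 = −105 kJ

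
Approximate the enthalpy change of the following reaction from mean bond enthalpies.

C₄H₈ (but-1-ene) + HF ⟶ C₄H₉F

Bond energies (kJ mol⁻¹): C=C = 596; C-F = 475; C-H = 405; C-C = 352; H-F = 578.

Bonds broken (reactants):
  C-C: 2 × 352 = 704
  C-H: 8 × 405 = 3240
  C=C: 1 × 596 = 596
  H-F: 1 × 578 = 578
  Σ(broken) = 5118 kJ
Bonds formed (products):
  C-C: 3 × 352 = 1056
  C-F: 1 × 475 = 475
  C-H: 9 × 405 = 3645
  Σ(formed) = 5176 kJ
ΔH = Σ(broken) − Σ(formed) = 5118 − 5176 = −58 kJ

ΔH ≈ −58 kJ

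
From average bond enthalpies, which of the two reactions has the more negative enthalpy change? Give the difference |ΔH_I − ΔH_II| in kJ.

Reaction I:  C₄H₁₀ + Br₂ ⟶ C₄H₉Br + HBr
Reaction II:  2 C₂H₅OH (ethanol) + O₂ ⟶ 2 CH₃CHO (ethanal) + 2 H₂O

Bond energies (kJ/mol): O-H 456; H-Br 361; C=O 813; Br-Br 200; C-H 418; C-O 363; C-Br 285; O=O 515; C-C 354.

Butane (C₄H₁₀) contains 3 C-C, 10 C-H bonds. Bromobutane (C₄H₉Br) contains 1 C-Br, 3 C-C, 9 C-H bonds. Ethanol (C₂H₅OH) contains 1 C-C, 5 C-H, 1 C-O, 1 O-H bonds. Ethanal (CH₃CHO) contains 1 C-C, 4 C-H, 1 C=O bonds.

Reaction II, by 433 kJ

Reaction I:
  Bonds broken (reactants):
    Br-Br: 1 × 200 = 200
    C-C: 3 × 354 = 1062
    C-H: 10 × 418 = 4180
    Σ(broken) = 5442 kJ
  Bonds formed (products):
    C-Br: 1 × 285 = 285
    C-C: 3 × 354 = 1062
    C-H: 9 × 418 = 3762
    H-Br: 1 × 361 = 361
    Σ(formed) = 5470 kJ
  ΔH_I = 5442 − 5470 = −28 kJ
Reaction II:
  Bonds broken (reactants):
    C-C: 2 × 354 = 708
    C-H: 10 × 418 = 4180
    C-O: 2 × 363 = 726
    O-H: 2 × 456 = 912
    O=O: 1 × 515 = 515
    Σ(broken) = 7041 kJ
  Bonds formed (products):
    C-C: 2 × 354 = 708
    C-H: 8 × 418 = 3344
    C=O: 2 × 813 = 1626
    O-H: 4 × 456 = 1824
    Σ(formed) = 7502 kJ
  ΔH_II = 7041 − 7502 = −461 kJ
ΔH_I − ΔH_II = +433 kJ, so reaction II has the more negative ΔH; |ΔH_I − ΔH_II| = 433 kJ.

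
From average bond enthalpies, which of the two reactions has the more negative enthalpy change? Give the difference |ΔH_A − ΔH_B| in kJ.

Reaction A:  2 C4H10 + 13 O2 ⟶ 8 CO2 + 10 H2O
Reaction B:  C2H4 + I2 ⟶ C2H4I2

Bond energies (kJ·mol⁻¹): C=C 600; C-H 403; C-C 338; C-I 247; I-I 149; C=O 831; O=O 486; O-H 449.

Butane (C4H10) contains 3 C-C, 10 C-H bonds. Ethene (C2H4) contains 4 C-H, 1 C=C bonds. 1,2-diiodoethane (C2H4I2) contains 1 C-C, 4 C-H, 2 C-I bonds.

Reaction A:
  Bonds broken (reactants):
    C-C: 6 × 338 = 2028
    C-H: 20 × 403 = 8060
    O=O: 13 × 486 = 6318
    Σ(broken) = 16406 kJ
  Bonds formed (products):
    C=O: 16 × 831 = 13296
    O-H: 20 × 449 = 8980
    Σ(formed) = 22276 kJ
  ΔH_A = 16406 − 22276 = −5870 kJ
Reaction B:
  Bonds broken (reactants):
    C-H: 4 × 403 = 1612
    C=C: 1 × 600 = 600
    I-I: 1 × 149 = 149
    Σ(broken) = 2361 kJ
  Bonds formed (products):
    C-C: 1 × 338 = 338
    C-H: 4 × 403 = 1612
    C-I: 2 × 247 = 494
    Σ(formed) = 2444 kJ
  ΔH_B = 2361 − 2444 = −83 kJ
ΔH_A − ΔH_B = −5787 kJ, so reaction A has the more negative ΔH; |ΔH_A − ΔH_B| = 5787 kJ.

Reaction A, by 5787 kJ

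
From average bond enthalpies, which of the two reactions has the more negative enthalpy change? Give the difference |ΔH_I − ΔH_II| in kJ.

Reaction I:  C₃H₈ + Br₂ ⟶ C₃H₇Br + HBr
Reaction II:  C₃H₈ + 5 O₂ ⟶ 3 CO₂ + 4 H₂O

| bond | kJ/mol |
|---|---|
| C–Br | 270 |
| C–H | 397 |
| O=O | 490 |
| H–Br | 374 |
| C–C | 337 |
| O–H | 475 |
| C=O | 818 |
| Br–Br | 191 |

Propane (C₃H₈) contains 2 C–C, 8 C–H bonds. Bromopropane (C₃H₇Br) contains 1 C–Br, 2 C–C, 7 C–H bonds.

Reaction II, by 2352 kJ

Reaction I:
  Bonds broken (reactants):
    Br–Br: 1 × 191 = 191
    C–C: 2 × 337 = 674
    C–H: 8 × 397 = 3176
    Σ(broken) = 4041 kJ
  Bonds formed (products):
    C–Br: 1 × 270 = 270
    C–C: 2 × 337 = 674
    C–H: 7 × 397 = 2779
    H–Br: 1 × 374 = 374
    Σ(formed) = 4097 kJ
  ΔH_I = 4041 − 4097 = −56 kJ
Reaction II:
  Bonds broken (reactants):
    C–C: 2 × 337 = 674
    C–H: 8 × 397 = 3176
    O=O: 5 × 490 = 2450
    Σ(broken) = 6300 kJ
  Bonds formed (products):
    C=O: 6 × 818 = 4908
    O–H: 8 × 475 = 3800
    Σ(formed) = 8708 kJ
  ΔH_II = 6300 − 8708 = −2408 kJ
ΔH_I − ΔH_II = +2352 kJ, so reaction II has the more negative ΔH; |ΔH_I − ΔH_II| = 2352 kJ.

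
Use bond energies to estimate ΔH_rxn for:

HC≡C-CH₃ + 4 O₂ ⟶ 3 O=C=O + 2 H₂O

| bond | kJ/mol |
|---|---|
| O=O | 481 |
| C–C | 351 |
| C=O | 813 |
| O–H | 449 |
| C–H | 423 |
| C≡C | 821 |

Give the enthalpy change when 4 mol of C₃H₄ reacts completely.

ΔH = −7544 kJ

Bonds broken (reactants):
  C≡C: 1 × 821 = 821
  C–C: 1 × 351 = 351
  C–H: 4 × 423 = 1692
  O=O: 4 × 481 = 1924
  Σ(broken) = 4788 kJ
Bonds formed (products):
  C=O: 6 × 813 = 4878
  O–H: 4 × 449 = 1796
  Σ(formed) = 6674 kJ
ΔH = Σ(broken) − Σ(formed) = 4788 − 6674 = −1886 kJ
For 4× the reaction as written: 4 × (−1886) = −7544 kJ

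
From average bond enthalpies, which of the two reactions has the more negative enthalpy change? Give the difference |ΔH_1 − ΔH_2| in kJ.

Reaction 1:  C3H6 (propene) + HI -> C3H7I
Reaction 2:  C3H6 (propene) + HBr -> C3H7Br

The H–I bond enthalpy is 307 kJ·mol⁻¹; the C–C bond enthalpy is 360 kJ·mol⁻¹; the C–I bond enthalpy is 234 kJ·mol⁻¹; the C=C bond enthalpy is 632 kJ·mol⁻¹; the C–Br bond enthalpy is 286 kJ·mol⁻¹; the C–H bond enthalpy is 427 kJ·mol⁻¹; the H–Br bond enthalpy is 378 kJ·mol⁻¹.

Reaction 1, by 19 kJ

Reaction 1:
  Bonds broken (reactants):
    C–C: 1 × 360 = 360
    C–H: 6 × 427 = 2562
    C=C: 1 × 632 = 632
    H–I: 1 × 307 = 307
    Σ(broken) = 3861 kJ
  Bonds formed (products):
    C–C: 2 × 360 = 720
    C–H: 7 × 427 = 2989
    C–I: 1 × 234 = 234
    Σ(formed) = 3943 kJ
  ΔH_1 = 3861 − 3943 = −82 kJ
Reaction 2:
  Bonds broken (reactants):
    C–C: 1 × 360 = 360
    C–H: 6 × 427 = 2562
    C=C: 1 × 632 = 632
    H–Br: 1 × 378 = 378
    Σ(broken) = 3932 kJ
  Bonds formed (products):
    C–Br: 1 × 286 = 286
    C–C: 2 × 360 = 720
    C–H: 7 × 427 = 2989
    Σ(formed) = 3995 kJ
  ΔH_2 = 3932 − 3995 = −63 kJ
ΔH_1 − ΔH_2 = −19 kJ, so reaction 1 has the more negative ΔH; |ΔH_1 − ΔH_2| = 19 kJ.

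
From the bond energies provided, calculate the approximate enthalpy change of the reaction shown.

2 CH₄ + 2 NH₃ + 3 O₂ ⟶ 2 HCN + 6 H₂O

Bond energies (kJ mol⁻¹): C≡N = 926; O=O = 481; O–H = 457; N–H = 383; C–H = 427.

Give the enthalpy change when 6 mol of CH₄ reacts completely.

Bonds broken (reactants):
  C–H: 8 × 427 = 3416
  N–H: 6 × 383 = 2298
  O=O: 3 × 481 = 1443
  Σ(broken) = 7157 kJ
Bonds formed (products):
  C≡N: 2 × 926 = 1852
  C–H: 2 × 427 = 854
  O–H: 12 × 457 = 5484
  Σ(formed) = 8190 kJ
ΔH = Σ(broken) − Σ(formed) = 7157 − 8190 = −1033 kJ
For 3× the reaction as written: 3 × (−1033) = −3099 kJ

ΔH = −3099 kJ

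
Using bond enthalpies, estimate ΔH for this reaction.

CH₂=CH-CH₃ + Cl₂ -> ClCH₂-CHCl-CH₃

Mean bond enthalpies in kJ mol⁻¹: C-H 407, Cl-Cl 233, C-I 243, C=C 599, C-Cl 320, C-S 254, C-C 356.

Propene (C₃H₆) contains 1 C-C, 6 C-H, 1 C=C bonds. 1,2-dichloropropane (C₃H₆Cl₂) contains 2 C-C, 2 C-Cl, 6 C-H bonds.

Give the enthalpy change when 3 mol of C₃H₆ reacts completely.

ΔH = −492 kJ

Bonds broken (reactants):
  C-C: 1 × 356 = 356
  C-H: 6 × 407 = 2442
  C=C: 1 × 599 = 599
  Cl-Cl: 1 × 233 = 233
  Σ(broken) = 3630 kJ
Bonds formed (products):
  C-C: 2 × 356 = 712
  C-Cl: 2 × 320 = 640
  C-H: 6 × 407 = 2442
  Σ(formed) = 3794 kJ
ΔH = Σ(broken) − Σ(formed) = 3630 − 3794 = −164 kJ
For 3× the reaction as written: 3 × (−164) = −492 kJ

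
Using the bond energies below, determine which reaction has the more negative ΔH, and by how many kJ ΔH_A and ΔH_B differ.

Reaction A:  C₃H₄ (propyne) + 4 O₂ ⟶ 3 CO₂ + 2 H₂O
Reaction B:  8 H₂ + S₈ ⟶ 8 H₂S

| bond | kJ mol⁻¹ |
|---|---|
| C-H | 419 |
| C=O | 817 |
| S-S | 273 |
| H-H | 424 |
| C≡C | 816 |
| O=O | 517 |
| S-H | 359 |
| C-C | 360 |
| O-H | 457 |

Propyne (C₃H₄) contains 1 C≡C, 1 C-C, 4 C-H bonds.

Reaction A:
  Bonds broken (reactants):
    C≡C: 1 × 816 = 816
    C-C: 1 × 360 = 360
    C-H: 4 × 419 = 1676
    O=O: 4 × 517 = 2068
    Σ(broken) = 4920 kJ
  Bonds formed (products):
    C=O: 6 × 817 = 4902
    O-H: 4 × 457 = 1828
    Σ(formed) = 6730 kJ
  ΔH_A = 4920 − 6730 = −1810 kJ
Reaction B:
  Bonds broken (reactants):
    H-H: 8 × 424 = 3392
    S-S: 8 × 273 = 2184
    Σ(broken) = 5576 kJ
  Bonds formed (products):
    S-H: 16 × 359 = 5744
    Σ(formed) = 5744 kJ
  ΔH_B = 5576 − 5744 = −168 kJ
ΔH_A − ΔH_B = −1642 kJ, so reaction A has the more negative ΔH; |ΔH_A − ΔH_B| = 1642 kJ.

Reaction A, by 1642 kJ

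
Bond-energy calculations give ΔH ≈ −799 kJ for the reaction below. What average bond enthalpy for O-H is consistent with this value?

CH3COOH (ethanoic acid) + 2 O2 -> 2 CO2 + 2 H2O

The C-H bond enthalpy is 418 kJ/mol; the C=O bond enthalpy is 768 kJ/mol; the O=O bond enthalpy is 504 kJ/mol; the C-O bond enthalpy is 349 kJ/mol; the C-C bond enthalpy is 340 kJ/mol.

Let D be the O-H bond energy.
Σ(broken) = 1×340 + 3×418 + 1×349 + 1×768 + 1×D + 2×504 = 3719 + D
Σ(formed) = 4×768 + 4×D = 3072 + 4D
ΔH = Σ(broken) − Σ(formed) = (3719 + D) − (3072 + 4D) = +647 − 3D
Setting this equal to −799 kJ gives 3D = 1446, so D = 482 kJ/mol.

D(O-H) ≈ 482 kJ/mol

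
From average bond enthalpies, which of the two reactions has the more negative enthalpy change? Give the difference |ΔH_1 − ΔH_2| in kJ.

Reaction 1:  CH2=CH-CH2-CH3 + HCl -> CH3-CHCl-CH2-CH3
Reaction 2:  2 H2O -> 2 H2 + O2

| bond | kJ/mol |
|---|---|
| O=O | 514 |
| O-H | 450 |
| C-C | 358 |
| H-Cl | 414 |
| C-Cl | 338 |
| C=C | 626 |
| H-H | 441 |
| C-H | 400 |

Reaction 1:
  Bonds broken (reactants):
    C-C: 2 × 358 = 716
    C-H: 8 × 400 = 3200
    C=C: 1 × 626 = 626
    H-Cl: 1 × 414 = 414
    Σ(broken) = 4956 kJ
  Bonds formed (products):
    C-C: 3 × 358 = 1074
    C-Cl: 1 × 338 = 338
    C-H: 9 × 400 = 3600
    Σ(formed) = 5012 kJ
  ΔH_1 = 4956 − 5012 = −56 kJ
Reaction 2:
  Bonds broken (reactants):
    O-H: 4 × 450 = 1800
    Σ(broken) = 1800 kJ
  Bonds formed (products):
    H-H: 2 × 441 = 882
    O=O: 1 × 514 = 514
    Σ(formed) = 1396 kJ
  ΔH_2 = 1800 − 1396 = +404 kJ
ΔH_1 − ΔH_2 = −460 kJ, so reaction 1 has the more negative ΔH; |ΔH_1 − ΔH_2| = 460 kJ.

Reaction 1, by 460 kJ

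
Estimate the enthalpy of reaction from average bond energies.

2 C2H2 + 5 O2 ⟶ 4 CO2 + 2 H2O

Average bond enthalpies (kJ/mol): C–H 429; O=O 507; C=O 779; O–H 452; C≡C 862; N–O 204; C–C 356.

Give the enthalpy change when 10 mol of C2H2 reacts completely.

Bonds broken (reactants):
  C≡C: 2 × 862 = 1724
  C–H: 4 × 429 = 1716
  O=O: 5 × 507 = 2535
  Σ(broken) = 5975 kJ
Bonds formed (products):
  C=O: 8 × 779 = 6232
  O–H: 4 × 452 = 1808
  Σ(formed) = 8040 kJ
ΔH = Σ(broken) − Σ(formed) = 5975 − 8040 = −2065 kJ
For 5× the reaction as written: 5 × (−2065) = −10325 kJ

ΔH = −10325 kJ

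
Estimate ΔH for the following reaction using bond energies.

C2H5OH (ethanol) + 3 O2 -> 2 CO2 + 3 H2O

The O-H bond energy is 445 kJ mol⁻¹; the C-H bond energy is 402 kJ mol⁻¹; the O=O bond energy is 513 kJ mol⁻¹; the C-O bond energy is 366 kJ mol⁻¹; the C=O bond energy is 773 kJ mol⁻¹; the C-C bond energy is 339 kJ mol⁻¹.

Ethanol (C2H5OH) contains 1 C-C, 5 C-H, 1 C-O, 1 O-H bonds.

ΔH ≈ −1063 kJ

Bonds broken (reactants):
  C-C: 1 × 339 = 339
  C-H: 5 × 402 = 2010
  C-O: 1 × 366 = 366
  O-H: 1 × 445 = 445
  O=O: 3 × 513 = 1539
  Σ(broken) = 4699 kJ
Bonds formed (products):
  C=O: 4 × 773 = 3092
  O-H: 6 × 445 = 2670
  Σ(formed) = 5762 kJ
ΔH = Σ(broken) − Σ(formed) = 4699 − 5762 = −1063 kJ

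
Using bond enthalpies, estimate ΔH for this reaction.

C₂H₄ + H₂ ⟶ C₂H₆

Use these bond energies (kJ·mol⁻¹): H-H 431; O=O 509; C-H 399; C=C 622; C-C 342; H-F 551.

ΔH ≈ −87 kJ

Bonds broken (reactants):
  C-H: 4 × 399 = 1596
  C=C: 1 × 622 = 622
  H-H: 1 × 431 = 431
  Σ(broken) = 2649 kJ
Bonds formed (products):
  C-C: 1 × 342 = 342
  C-H: 6 × 399 = 2394
  Σ(formed) = 2736 kJ
ΔH = Σ(broken) − Σ(formed) = 2649 − 2736 = −87 kJ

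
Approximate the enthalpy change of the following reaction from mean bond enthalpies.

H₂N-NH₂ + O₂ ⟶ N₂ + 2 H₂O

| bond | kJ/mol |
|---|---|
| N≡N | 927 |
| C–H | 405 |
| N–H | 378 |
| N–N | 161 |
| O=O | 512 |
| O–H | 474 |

ΔH ≈ −638 kJ

Bonds broken (reactants):
  N–H: 4 × 378 = 1512
  N–N: 1 × 161 = 161
  O=O: 1 × 512 = 512
  Σ(broken) = 2185 kJ
Bonds formed (products):
  N≡N: 1 × 927 = 927
  O–H: 4 × 474 = 1896
  Σ(formed) = 2823 kJ
ΔH = Σ(broken) − Σ(formed) = 2185 − 2823 = −638 kJ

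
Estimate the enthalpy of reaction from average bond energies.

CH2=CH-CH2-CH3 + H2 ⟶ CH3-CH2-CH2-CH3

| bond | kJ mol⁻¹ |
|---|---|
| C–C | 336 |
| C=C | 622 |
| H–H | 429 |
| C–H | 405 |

ΔH ≈ −95 kJ

Bonds broken (reactants):
  C–C: 2 × 336 = 672
  C–H: 8 × 405 = 3240
  C=C: 1 × 622 = 622
  H–H: 1 × 429 = 429
  Σ(broken) = 4963 kJ
Bonds formed (products):
  C–C: 3 × 336 = 1008
  C–H: 10 × 405 = 4050
  Σ(formed) = 5058 kJ
ΔH = Σ(broken) − Σ(formed) = 4963 − 5058 = −95 kJ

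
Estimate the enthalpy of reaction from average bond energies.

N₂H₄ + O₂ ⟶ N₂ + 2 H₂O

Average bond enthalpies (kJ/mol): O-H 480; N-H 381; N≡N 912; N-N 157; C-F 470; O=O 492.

ΔH ≈ −659 kJ

Bonds broken (reactants):
  N-H: 4 × 381 = 1524
  N-N: 1 × 157 = 157
  O=O: 1 × 492 = 492
  Σ(broken) = 2173 kJ
Bonds formed (products):
  N≡N: 1 × 912 = 912
  O-H: 4 × 480 = 1920
  Σ(formed) = 2832 kJ
ΔH = Σ(broken) − Σ(formed) = 2173 − 2832 = −659 kJ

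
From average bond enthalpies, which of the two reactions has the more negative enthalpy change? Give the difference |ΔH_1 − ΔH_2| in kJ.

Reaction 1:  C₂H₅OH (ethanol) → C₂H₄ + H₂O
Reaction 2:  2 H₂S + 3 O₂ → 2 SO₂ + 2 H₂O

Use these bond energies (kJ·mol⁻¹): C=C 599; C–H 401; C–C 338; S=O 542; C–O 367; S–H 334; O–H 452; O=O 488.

Reaction 1:
  Bonds broken (reactants):
    C–C: 1 × 338 = 338
    C–H: 5 × 401 = 2005
    C–O: 1 × 367 = 367
    O–H: 1 × 452 = 452
    Σ(broken) = 3162 kJ
  Bonds formed (products):
    C–H: 4 × 401 = 1604
    C=C: 1 × 599 = 599
    O–H: 2 × 452 = 904
    Σ(formed) = 3107 kJ
  ΔH_1 = 3162 − 3107 = +55 kJ
Reaction 2:
  Bonds broken (reactants):
    O=O: 3 × 488 = 1464
    S–H: 4 × 334 = 1336
    Σ(broken) = 2800 kJ
  Bonds formed (products):
    O–H: 4 × 452 = 1808
    S=O: 4 × 542 = 2168
    Σ(formed) = 3976 kJ
  ΔH_2 = 2800 − 3976 = −1176 kJ
ΔH_1 − ΔH_2 = +1231 kJ, so reaction 2 has the more negative ΔH; |ΔH_1 − ΔH_2| = 1231 kJ.

Reaction 2, by 1231 kJ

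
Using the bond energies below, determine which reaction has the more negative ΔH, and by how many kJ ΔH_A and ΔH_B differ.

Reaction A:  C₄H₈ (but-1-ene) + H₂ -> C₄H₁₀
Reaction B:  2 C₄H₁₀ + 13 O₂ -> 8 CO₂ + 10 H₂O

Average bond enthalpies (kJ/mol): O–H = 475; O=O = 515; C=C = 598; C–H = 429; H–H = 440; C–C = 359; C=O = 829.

Reaction B, by 5156 kJ

Reaction A:
  Bonds broken (reactants):
    C–C: 2 × 359 = 718
    C–H: 8 × 429 = 3432
    C=C: 1 × 598 = 598
    H–H: 1 × 440 = 440
    Σ(broken) = 5188 kJ
  Bonds formed (products):
    C–C: 3 × 359 = 1077
    C–H: 10 × 429 = 4290
    Σ(formed) = 5367 kJ
  ΔH_A = 5188 − 5367 = −179 kJ
Reaction B:
  Bonds broken (reactants):
    C–C: 6 × 359 = 2154
    C–H: 20 × 429 = 8580
    O=O: 13 × 515 = 6695
    Σ(broken) = 17429 kJ
  Bonds formed (products):
    C=O: 16 × 829 = 13264
    O–H: 20 × 475 = 9500
    Σ(formed) = 22764 kJ
  ΔH_B = 17429 − 22764 = −5335 kJ
ΔH_A − ΔH_B = +5156 kJ, so reaction B has the more negative ΔH; |ΔH_A − ΔH_B| = 5156 kJ.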